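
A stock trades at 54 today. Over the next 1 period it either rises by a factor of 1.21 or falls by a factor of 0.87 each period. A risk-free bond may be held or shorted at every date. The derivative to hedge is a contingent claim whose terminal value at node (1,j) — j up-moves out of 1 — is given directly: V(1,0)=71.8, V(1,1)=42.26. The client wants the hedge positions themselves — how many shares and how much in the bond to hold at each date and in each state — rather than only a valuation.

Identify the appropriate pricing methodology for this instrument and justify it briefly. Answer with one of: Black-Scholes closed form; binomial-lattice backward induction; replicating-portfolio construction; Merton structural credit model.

framework: replicating-portfolio construction

Key observation: the deliverable is the dynamic trading strategy on the 1-step tree (spot 54, moves 1.21 and 0.87), so the valuation must go through the node-by-node replicating-portfolio solve.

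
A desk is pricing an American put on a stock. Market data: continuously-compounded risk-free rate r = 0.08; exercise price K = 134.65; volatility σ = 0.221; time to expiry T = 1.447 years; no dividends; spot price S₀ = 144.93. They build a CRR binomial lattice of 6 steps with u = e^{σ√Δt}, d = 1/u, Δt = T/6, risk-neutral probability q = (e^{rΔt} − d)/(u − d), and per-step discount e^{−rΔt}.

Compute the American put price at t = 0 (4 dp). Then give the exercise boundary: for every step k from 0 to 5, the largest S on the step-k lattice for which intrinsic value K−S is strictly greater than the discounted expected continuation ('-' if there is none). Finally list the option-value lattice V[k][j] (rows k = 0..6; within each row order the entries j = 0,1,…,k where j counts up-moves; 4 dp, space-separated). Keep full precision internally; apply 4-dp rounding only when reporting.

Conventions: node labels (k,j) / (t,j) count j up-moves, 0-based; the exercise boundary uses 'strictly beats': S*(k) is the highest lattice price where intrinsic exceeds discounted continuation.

params: Δt=0.24117 u=1.11464 d=0.89715 q=0.56247 e^(-rΔt)=0.98089
t_6 payoffs: 59.0793 40.7594 17.9986 0.0000 0.0000 0.0000 0.0000
t_5: node(5,0) S=84.2341 payoff=50.4159 vs cont=47.8430 → 50.4159 [stop]  node(5,1) S=104.6540 payoff=29.9960 vs cont=27.4230 → 29.9960 [stop]  node(5,2) S=130.0242 payoff=4.6258 vs cont=7.7245 → 7.7245 [wait]  node(5,3) S=161.5446 payoff=0.0000 vs cont=0.0000 → 0.0000 [wait]  node(5,4) S=200.7061 payoff=0.0000 vs cont=0.0000 → 0.0000 [wait]  node(5,5) S=249.3612 payoff=0.0000 vs cont=0.0000 → 0.0000 [wait]  ⇒ S*(5)=104.6540
t_4: node(4,0) S=93.8906 payoff=40.7594 vs cont=38.1865 → 40.7594 [stop]  node(4,1) S=116.6514 payoff=17.9986 vs cont=17.1352 → 17.9986 [stop]  node(4,2) S=144.9300 payoff=0.0000 vs cont=3.3152 → 3.3152 [wait]  node(4,3) S=180.0638 payoff=0.0000 vs cont=0.0000 → 0.0000 [wait]  node(4,4) S=223.7148 payoff=0.0000 vs cont=0.0000 → 0.0000 [wait]  ⇒ S*(4)=116.6514
t_3: node(3,0) S=104.6540 payoff=29.9960 vs cont=27.4230 → 29.9960 [stop]  node(3,1) S=130.0242 payoff=4.6258 vs cont=9.5535 → 9.5535 [wait]  node(3,2) S=161.5446 payoff=0.0000 vs cont=1.4228 → 1.4228 [wait]  node(3,3) S=200.7061 payoff=0.0000 vs cont=0.0000 → 0.0000 [wait]  ⇒ S*(3)=104.6540
t_2: node(2,0) S=116.6514 payoff=17.9986 vs cont=18.1443 → 18.1443 [wait]  node(2,1) S=144.9300 payoff=0.0000 vs cont=4.8851 → 4.8851 [wait]  node(2,2) S=180.0638 payoff=0.0000 vs cont=0.6106 → 0.6106 [wait]  ⇒ S*(2)=-
t_1: node(1,0) S=130.0242 payoff=4.6258 vs cont=10.4823 → 10.4823 [wait]  node(1,1) S=161.5446 payoff=0.0000 vs cont=2.4334 → 2.4334 [wait]  ⇒ S*(1)=-
t_0: node(0,0) S=144.9300 payoff=0.0000 vs cont=5.8413 → 5.8413 [wait]  ⇒ S*(0)=-

price = 5.8413
boundary = - - - 104.6540 116.6514 104.6540
tree:
5.8413
10.4823 2.4334
18.1443 4.8851 0.6106
29.9960 9.5535 1.4228 0.0000
40.7594 17.9986 3.3152 0.0000 0.0000
50.4159 29.9960 7.7245 0.0000 0.0000 0.0000
59.0793 40.7594 17.9986 0.0000 0.0000 0.0000 0.0000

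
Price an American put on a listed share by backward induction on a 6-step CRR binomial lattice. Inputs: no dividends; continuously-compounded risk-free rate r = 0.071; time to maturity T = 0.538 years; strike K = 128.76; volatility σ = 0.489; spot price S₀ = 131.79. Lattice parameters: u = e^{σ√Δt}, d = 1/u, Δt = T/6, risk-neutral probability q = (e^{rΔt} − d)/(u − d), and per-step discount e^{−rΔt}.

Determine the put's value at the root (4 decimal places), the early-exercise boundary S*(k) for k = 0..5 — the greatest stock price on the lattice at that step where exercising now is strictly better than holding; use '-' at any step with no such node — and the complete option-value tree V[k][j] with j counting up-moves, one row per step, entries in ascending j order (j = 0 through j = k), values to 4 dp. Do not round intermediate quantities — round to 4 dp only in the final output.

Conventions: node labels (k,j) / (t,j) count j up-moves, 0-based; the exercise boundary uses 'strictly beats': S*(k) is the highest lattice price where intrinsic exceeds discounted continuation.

price = 14.6625
boundary = - - - 84.9383 98.3324 84.9383
tree:
14.6625
21.9846 7.0865
31.7714 11.8895 2.0835
43.8217 19.4037 4.0730 0.0000
55.3913 30.4276 7.9622 0.0000 0.0000
65.3850 43.8217 15.5651 0.0000 0.0000 0.0000
74.0175 55.3913 30.4276 0.0000 0.0000 0.0000 0.0000

params: Δt=0.08967 u=1.15769 d=0.86379 q=0.48519 e^(-rΔt)=0.99365
t_6 payoffs: 74.0175 55.3913 30.4276 0.0000 0.0000 0.0000 0.0000
t_5: node(5,0) S=63.3750 payoff=65.3850 vs cont=64.5679 → 65.3850 [stop]  node(5,1) S=84.9383 payoff=43.8217 vs cont=43.0045 → 43.8217 [stop]  node(5,2) S=113.8386 payoff=14.9214 vs cont=15.5651 → 15.5651 [wait]  node(5,3) S=152.5722 payoff=0.0000 vs cont=0.0000 → 0.0000 [wait]  node(5,4) S=204.4849 payoff=0.0000 vs cont=0.0000 → 0.0000 [wait]  node(5,5) S=274.0608 payoff=0.0000 vs cont=0.0000 → 0.0000 [wait]  ⇒ S*(5)=84.9383
t_4: node(4,0) S=73.3687 payoff=55.3913 vs cont=54.5742 → 55.3913 [stop]  node(4,1) S=98.3324 payoff=30.4276 vs cont=29.9208 → 30.4276 [stop]  node(4,2) S=131.7900 payoff=0.0000 vs cont=7.9622 → 7.9622 [wait]  node(4,3) S=176.6315 payoff=0.0000 vs cont=0.0000 → 0.0000 [wait]  node(4,4) S=236.7304 payoff=0.0000 vs cont=0.0000 → 0.0000 [wait]  ⇒ S*(4)=98.3324
t_3: node(3,0) S=84.9383 payoff=43.8217 vs cont=43.0045 → 43.8217 [stop]  node(3,1) S=113.8386 payoff=14.9214 vs cont=19.4037 → 19.4037 [wait]  node(3,2) S=152.5722 payoff=0.0000 vs cont=4.0730 → 4.0730 [wait]  node(3,3) S=204.4849 payoff=0.0000 vs cont=0.0000 → 0.0000 [wait]  ⇒ S*(3)=84.9383
t_2: node(2,0) S=98.3324 payoff=30.4276 vs cont=31.7714 → 31.7714 [wait]  node(2,1) S=131.7900 payoff=0.0000 vs cont=11.8895 → 11.8895 [wait]  node(2,2) S=176.6315 payoff=0.0000 vs cont=2.0835 → 2.0835 [wait]  ⇒ S*(2)=-
t_1: node(1,0) S=113.8386 payoff=14.9214 vs cont=21.9846 → 21.9846 [wait]  node(1,1) S=152.5722 payoff=0.0000 vs cont=7.0865 → 7.0865 [wait]  ⇒ S*(1)=-
t_0: node(0,0) S=131.7900 payoff=0.0000 vs cont=14.6625 → 14.6625 [wait]  ⇒ S*(0)=-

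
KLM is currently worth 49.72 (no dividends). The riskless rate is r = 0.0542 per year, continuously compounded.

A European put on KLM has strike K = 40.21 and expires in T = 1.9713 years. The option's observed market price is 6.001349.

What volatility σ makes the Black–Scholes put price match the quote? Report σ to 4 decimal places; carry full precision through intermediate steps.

At σ = 0.4939 the Black–Scholes value reproduces the quote:
σ√T = 0.4939·√1.9713 = 0.693450
d₁ = (ln(S/K) + (r+σ²/2)T) / (σ√T) = (ln(49.72/40.21) + (0.0542+0.4939²/2)·1.9713) / 0.693450 = (0.212292 + 0.347281) / 0.693450 = 0.806940
d₂ = d₁ − σ√T = 0.806940 − 0.693450 = 0.113489
e^{−rT} = 0.898665
N(−d₁) = 0.209851,  N(−d₂) = 0.454821
V = K·e^{−rT}·N(−d₂) − S·N(−d₁) = 16.435120 − 10.433771 = 6.001349 (matching the quote); vega is positive throughout, so no other σ reproduces this price

sigma = 0.4939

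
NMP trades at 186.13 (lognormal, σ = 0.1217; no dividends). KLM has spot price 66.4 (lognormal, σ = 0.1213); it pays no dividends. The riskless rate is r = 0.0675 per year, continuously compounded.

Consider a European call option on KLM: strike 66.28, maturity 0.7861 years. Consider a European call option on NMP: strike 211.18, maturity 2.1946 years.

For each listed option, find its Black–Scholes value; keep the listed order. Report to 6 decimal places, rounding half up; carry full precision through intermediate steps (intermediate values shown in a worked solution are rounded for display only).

[KLM call K=66.28]
σ√T = 0.1213·√0.7861 = 0.107547
d₁ = (ln(S/K) + (r+σ²/2)T) / (σ√T) = (ln(66.4/66.28) + (0.0675+0.1213²/2)·0.7861) / 0.107547 = (0.001809 + 0.058845) / 0.107547 = 0.563973
d₂ = d₁ − σ√T = 0.563973 − 0.107547 = 0.456426
e^{−rT} = 0.948321
N(d₁) = 0.713614,  N(d₂) = 0.675958
price = S·N(d₁) − K·e^{−rT}·N(d₂) = 47.383959 − 42.487177 = 4.896782
[NMP call K=211.18]
σ√T = 0.1217·√2.1946 = 0.180289
d₁ = (ln(S/K) + (r+σ²/2)T) / (σ√T) = (ln(186.13/211.18) + (0.0675+0.1217²/2)·2.1946) / 0.180289 = (-0.126265 + 0.164387) / 0.180289 = 0.211450
d₂ = d₁ − σ√T = 0.211450 − 0.180289 = 0.031161
e^{−rT} = 0.862314
N(d₁) = 0.583732,  N(d₂) = 0.512430
price = S·N(d₁) − K·e^{−rT}·N(d₂) = 108.650011 − 93.315223 = 15.334789

price(KLM call K=66.28) = 4.896782
price(NMP call K=211.18) = 15.334789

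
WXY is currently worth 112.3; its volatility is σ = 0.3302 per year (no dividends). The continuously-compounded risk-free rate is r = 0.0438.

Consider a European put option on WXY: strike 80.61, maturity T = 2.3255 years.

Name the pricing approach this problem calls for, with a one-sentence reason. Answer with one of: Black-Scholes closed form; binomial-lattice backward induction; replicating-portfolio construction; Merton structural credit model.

framework: Black-Scholes closed form

Key observation: a European claim on WXY (strike 80.61) — a lognormal (GBM) underlying with constant rate and volatility — has an exact closed-form value; no lattice or capital structure is involved.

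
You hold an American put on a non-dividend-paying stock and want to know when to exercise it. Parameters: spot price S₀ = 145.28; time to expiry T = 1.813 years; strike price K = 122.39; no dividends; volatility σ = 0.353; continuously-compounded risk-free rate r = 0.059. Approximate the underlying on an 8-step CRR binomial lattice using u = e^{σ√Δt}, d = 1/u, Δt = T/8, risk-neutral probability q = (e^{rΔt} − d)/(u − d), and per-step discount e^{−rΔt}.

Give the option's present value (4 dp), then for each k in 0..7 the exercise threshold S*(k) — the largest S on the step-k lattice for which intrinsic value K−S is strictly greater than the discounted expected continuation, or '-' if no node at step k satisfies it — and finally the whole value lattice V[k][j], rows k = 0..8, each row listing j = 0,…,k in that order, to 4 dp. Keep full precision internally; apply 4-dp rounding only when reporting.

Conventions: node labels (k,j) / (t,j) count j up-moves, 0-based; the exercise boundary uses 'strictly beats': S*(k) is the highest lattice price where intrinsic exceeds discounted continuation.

price = 11.4700
boundary = - - - - 74.1788 87.7529 74.1788 87.7529
tree:
11.4700
17.2126 5.9901
25.1089 9.7165 2.3950
35.4472 15.3642 4.2850 0.5543
48.2112 23.5364 7.5400 1.1189 0.0000
59.6856 34.6371 12.9805 2.2586 0.0000 0.0000
69.3850 48.2112 21.6808 4.5594 0.0000 0.0000 0.0000
77.5841 59.6856 34.6371 9.2038 0.0000 0.0000 0.0000 0.0000
84.5149 69.3850 48.2112 18.5791 0.0000 0.0000 0.0000 0.0000 0.0000

params: Δt=0.22662 u=1.18299 d=0.84531 q=0.49795 e^(-rΔt)=0.98672
t_8 payoffs: 84.5149 69.3850 48.2112 18.5791 0.0000 0.0000 0.0000 0.0000 0.0000
t_7: node(7,0) S=44.8059 payoff=77.5841 vs cont=75.9585 → 77.5841 [stop]  node(7,1) S=62.7044 payoff=59.6856 vs cont=58.0600 → 59.6856 [stop]  node(7,2) S=87.7529 payoff=34.6371 vs cont=33.0116 → 34.6371 [stop]  node(7,3) S=122.8073 payoff=0.0000 vs cont=9.2038 → 9.2038 [wait]  node(7,4) S=171.8650 payoff=0.0000 vs cont=0.0000 → 0.0000 [wait]  node(7,5) S=240.5196 payoff=0.0000 vs cont=0.0000 → 0.0000 [wait]  node(7,6) S=336.5995 payoff=0.0000 vs cont=0.0000 → 0.0000 [wait]  node(7,7) S=471.0603 payoff=0.0000 vs cont=0.0000 → 0.0000 [wait]  ⇒ S*(7)=87.7529
t_6: node(6,0) S=53.0050 payoff=69.3850 vs cont=67.7594 → 69.3850 [stop]  node(6,1) S=74.1788 payoff=48.2112 vs cont=46.5856 → 48.2112 [stop]  node(6,2) S=103.8109 payoff=18.5791 vs cont=21.6808 → 21.6808 [wait]  node(6,3) S=145.2800 payoff=0.0000 vs cont=4.5594 → 4.5594 [wait]  node(6,4) S=203.3147 payoff=0.0000 vs cont=0.0000 → 0.0000 [wait]  node(6,5) S=284.5325 payoff=0.0000 vs cont=0.0000 → 0.0000 [wait]  node(6,6) S=398.1942 payoff=0.0000 vs cont=0.0000 → 0.0000 [wait]  ⇒ S*(6)=74.1788
t_5: node(5,0) S=62.7044 payoff=59.6856 vs cont=58.0600 → 59.6856 [stop]  node(5,1) S=87.7529 payoff=34.6371 vs cont=34.5355 → 34.6371 [stop]  node(5,2) S=122.8073 payoff=0.0000 vs cont=12.9805 → 12.9805 [wait]  node(5,3) S=171.8650 payoff=0.0000 vs cont=2.2586 → 2.2586 [wait]  node(5,4) S=240.5196 payoff=0.0000 vs cont=0.0000 → 0.0000 [wait]  node(5,5) S=336.5995 payoff=0.0000 vs cont=0.0000 → 0.0000 [wait]  ⇒ S*(5)=87.7529
t_4: node(4,0) S=74.1788 payoff=48.2112 vs cont=46.5856 → 48.2112 [stop]  node(4,1) S=103.8109 payoff=18.5791 vs cont=23.5364 → 23.5364 [wait]  node(4,2) S=145.2800 payoff=0.0000 vs cont=7.5400 → 7.5400 [wait]  node(4,3) S=203.3147 payoff=0.0000 vs cont=1.1189 → 1.1189 [wait]  node(4,4) S=284.5325 payoff=0.0000 vs cont=0.0000 → 0.0000 [wait]  ⇒ S*(4)=74.1788
t_3: node(3,0) S=87.7529 payoff=34.6371 vs cont=35.4472 → 35.4472 [wait]  node(3,1) S=122.8073 payoff=0.0000 vs cont=15.3642 → 15.3642 [wait]  node(3,2) S=171.8650 payoff=0.0000 vs cont=4.2850 → 4.2850 [wait]  node(3,3) S=240.5196 payoff=0.0000 vs cont=0.5543 → 0.5543 [wait]  ⇒ S*(3)=-
t_2: node(2,0) S=103.8109 payoff=18.5791 vs cont=25.1089 → 25.1089 [wait]  node(2,1) S=145.2800 payoff=0.0000 vs cont=9.7165 → 9.7165 [wait]  node(2,2) S=203.3147 payoff=0.0000 vs cont=2.3950 → 2.3950 [wait]  ⇒ S*(2)=-
t_1: node(1,0) S=122.8073 payoff=0.0000 vs cont=17.2126 → 17.2126 [wait]  node(1,1) S=171.8650 payoff=0.0000 vs cont=5.9901 → 5.9901 [wait]  ⇒ S*(1)=-
t_0: node(0,0) S=145.2800 payoff=0.0000 vs cont=11.4700 → 11.4700 [wait]  ⇒ S*(0)=-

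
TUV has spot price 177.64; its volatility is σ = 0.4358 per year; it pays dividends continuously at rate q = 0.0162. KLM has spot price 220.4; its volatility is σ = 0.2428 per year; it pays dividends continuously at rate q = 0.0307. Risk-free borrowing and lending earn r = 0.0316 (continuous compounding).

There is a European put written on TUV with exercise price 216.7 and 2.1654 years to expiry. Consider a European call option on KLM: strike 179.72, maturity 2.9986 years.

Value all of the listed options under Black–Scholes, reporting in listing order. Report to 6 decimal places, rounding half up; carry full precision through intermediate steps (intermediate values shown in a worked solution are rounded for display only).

price(TUV put K=216.7) = 63.944278
price(KLM call K=179.72) = 52.644819

[TUV put K=216.7]
σ√T = 0.4358·√2.1654 = 0.641293
d₁ = (ln(S/K) + (r−q+σ²/2)T) / (σ√T) = (ln(177.64/216.7) + (0.0316−0.0162+0.4358²/2)·2.1654) / 0.641293 = (-0.198755 + 0.238975) / 0.641293 = 0.062718
d₂ = d₁ − σ√T = 0.062718 − 0.641293 = -0.578575
e^{−rT} = 0.933862
e^{−qT} = 0.965529
N(−d₁) = 0.474996,  N(−d₂) = 0.718562
price = K·e^{−rT}·N(−d₂) − S·e^{−qT}·N(−d₁) = 145.413872 − 81.469594 = 63.944278
[KLM call K=179.72]
σ√T = 0.2428·√2.9986 = 0.420444
d₁ = (ln(S/K) + (r−q+σ²/2)T) / (σ√T) = (ln(220.4/179.72) + (0.0316−0.0307+0.2428²/2)·2.9986) / 0.420444 = (0.204044 + 0.091085) / 0.420444 = 0.701947
d₂ = d₁ − σ√T = 0.701947 − 0.420444 = 0.281503
e^{−rT} = 0.909595
e^{−qT} = 0.912053
N(d₁) = 0.758644,  N(d₂) = 0.610838
price = S·e^{−qT}·N(d₁) − K·e^{−rT}·N(d₂) = 152.499944 − 99.855125 = 52.644819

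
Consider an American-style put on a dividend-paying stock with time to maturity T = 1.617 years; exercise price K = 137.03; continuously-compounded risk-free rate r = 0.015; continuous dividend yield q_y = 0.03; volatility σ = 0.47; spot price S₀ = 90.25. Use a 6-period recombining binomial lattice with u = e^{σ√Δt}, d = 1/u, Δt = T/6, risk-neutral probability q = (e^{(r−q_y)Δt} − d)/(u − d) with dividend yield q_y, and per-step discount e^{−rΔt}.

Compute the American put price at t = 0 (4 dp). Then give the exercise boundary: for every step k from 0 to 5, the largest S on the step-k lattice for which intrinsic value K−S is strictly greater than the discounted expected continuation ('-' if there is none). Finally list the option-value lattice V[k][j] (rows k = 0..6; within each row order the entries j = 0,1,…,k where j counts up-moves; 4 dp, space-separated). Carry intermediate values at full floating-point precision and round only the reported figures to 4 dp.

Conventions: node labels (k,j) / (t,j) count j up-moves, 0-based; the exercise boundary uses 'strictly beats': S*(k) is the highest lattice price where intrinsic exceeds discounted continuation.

price = 56.2369
boundary = - - - 43.4063 55.4010 43.4063
tree:
56.2369
69.0924 39.8018
81.9324 52.7983 23.0261
93.6237 67.2749 34.1917 8.5087
103.0215 81.6290 48.9660 15.0174 0.0000
110.3845 93.6237 66.3363 26.5050 0.0000 0.0000
116.1535 103.0215 81.6290 46.7800 0.0000 0.0000 0.0000

params: Δt=0.26950 u=1.27634 d=0.78349 q=0.43112 e^(-rΔt)=0.99597
t_6 payoffs: 116.1535 103.0215 81.6290 46.7800 0.0000 0.0000 0.0000
t_5: node(5,0) S=26.6455 payoff=110.3845 vs cont=110.0463 → 110.3845 [stop]  node(5,1) S=43.4063 payoff=93.6237 vs cont=93.4204 → 93.6237 [stop]  node(5,2) S=70.7103 payoff=66.3197 vs cont=66.3363 → 66.3363 [wait]  node(5,3) S=115.1893 payoff=21.8407 vs cont=26.5050 → 26.5050 [wait]  node(5,4) S=187.6470 payoff=0.0000 vs cont=0.0000 → 0.0000 [wait]  node(5,5) S=305.6829 payoff=0.0000 vs cont=0.0000 → 0.0000 [wait]  ⇒ S*(5)=43.4063
t_4: node(4,0) S=34.0085 payoff=103.0215 vs cont=102.7425 → 103.0215 [stop]  node(4,1) S=55.4010 payoff=81.6290 vs cont=81.5294 → 81.6290 [stop]  node(4,2) S=90.2500 payoff=46.7800 vs cont=48.9660 → 48.9660 [wait]  node(4,3) S=147.0201 payoff=0.0000 vs cont=15.0174 → 15.0174 [wait]  node(4,4) S=239.5005 payoff=0.0000 vs cont=0.0000 → 0.0000 [wait]  ⇒ S*(4)=55.4010
t_3: node(3,0) S=43.4063 payoff=93.6237 vs cont=93.4204 → 93.6237 [stop]  node(3,1) S=70.7103 payoff=66.3197 vs cont=67.2749 → 67.2749 [wait]  node(3,2) S=115.1893 payoff=21.8407 vs cont=34.1917 → 34.1917 [wait]  node(3,3) S=187.6470 payoff=0.0000 vs cont=8.5087 → 8.5087 [wait]  ⇒ S*(3)=43.4063
t_2: node(2,0) S=55.4010 payoff=81.6290 vs cont=81.9324 → 81.9324 [wait]  node(2,1) S=90.2500 payoff=46.7800 vs cont=52.7983 → 52.7983 [wait]  node(2,2) S=147.0201 payoff=0.0000 vs cont=23.0261 → 23.0261 [wait]  ⇒ S*(2)=-
t_1: node(1,0) S=70.7103 payoff=66.3197 vs cont=69.0924 → 69.0924 [wait]  node(1,1) S=115.1893 payoff=21.8407 vs cont=39.8018 → 39.8018 [wait]  ⇒ S*(1)=-
t_0: node(0,0) S=90.2500 payoff=46.7800 vs cont=56.2369 → 56.2369 [wait]  ⇒ S*(0)=-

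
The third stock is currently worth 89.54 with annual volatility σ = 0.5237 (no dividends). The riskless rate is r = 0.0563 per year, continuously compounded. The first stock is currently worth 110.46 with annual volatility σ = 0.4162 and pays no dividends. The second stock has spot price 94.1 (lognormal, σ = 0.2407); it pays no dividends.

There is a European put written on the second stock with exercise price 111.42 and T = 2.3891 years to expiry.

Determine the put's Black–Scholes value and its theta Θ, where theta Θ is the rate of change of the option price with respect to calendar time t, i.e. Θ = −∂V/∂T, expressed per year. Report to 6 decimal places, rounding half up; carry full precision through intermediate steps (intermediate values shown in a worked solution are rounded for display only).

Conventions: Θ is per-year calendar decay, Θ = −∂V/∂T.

price = 15.838400
Θ = 0.433141

σ√T = 0.2407·√2.3891 = 0.372043
d₁ = (ln(S/K) + (r+σ²/2)T) / (σ√T) = (ln(94.1/111.42) + (0.0563+0.2407²/2)·2.3891) / 0.372043 = (-0.168949 + 0.203714) / 0.372043 = 0.093445
d₂ = d₁ − σ√T = 0.093445 − 0.372043 = -0.278598
e^{−rT} = 0.874147
N(−d₁) = 0.462775,  N(−d₂) = 0.609723
Put price V = K·e^{−rT}·N(−d₂) − S·N(−d₁) = 59.385530 − 43.547130 = 15.838400
φ(d₁) = (1/√(2π))·e^{−d₁²/2} = 0.397204
Θ = −S·φ(d₁)·σ/(2√T) + r·K·e^{−rT}·N(−d₂) = −2.910265 + 3.343405 = 0.433141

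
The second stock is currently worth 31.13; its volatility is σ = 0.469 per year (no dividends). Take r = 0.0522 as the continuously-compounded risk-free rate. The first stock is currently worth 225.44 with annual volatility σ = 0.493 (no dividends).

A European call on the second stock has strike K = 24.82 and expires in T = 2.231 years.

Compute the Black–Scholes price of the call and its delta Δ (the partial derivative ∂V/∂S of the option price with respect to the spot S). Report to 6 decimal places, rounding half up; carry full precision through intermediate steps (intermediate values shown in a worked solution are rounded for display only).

σ√T = 0.469·√2.231 = 0.700523
d₁ = (ln(S/K) + (r+σ²/2)T) / (σ√T) = (ln(31.13/24.82) + (0.0522+0.469²/2)·2.231) / 0.700523 = (0.226522 + 0.361825) / 0.700523 = 0.839868
d₂ = d₁ − σ√T = 0.839868 − 0.700523 = 0.139344
e^{−rT} = 0.890067
N(d₁) = 0.799509,  N(d₂) = 0.555411
Call price V = S·N(d₁) − K·e^{−rT}·N(d₂) = 24.888706 − 12.269844 = 12.618861
Δ = N(d₁) = 0.799509

price = 12.618861
Δ = 0.799509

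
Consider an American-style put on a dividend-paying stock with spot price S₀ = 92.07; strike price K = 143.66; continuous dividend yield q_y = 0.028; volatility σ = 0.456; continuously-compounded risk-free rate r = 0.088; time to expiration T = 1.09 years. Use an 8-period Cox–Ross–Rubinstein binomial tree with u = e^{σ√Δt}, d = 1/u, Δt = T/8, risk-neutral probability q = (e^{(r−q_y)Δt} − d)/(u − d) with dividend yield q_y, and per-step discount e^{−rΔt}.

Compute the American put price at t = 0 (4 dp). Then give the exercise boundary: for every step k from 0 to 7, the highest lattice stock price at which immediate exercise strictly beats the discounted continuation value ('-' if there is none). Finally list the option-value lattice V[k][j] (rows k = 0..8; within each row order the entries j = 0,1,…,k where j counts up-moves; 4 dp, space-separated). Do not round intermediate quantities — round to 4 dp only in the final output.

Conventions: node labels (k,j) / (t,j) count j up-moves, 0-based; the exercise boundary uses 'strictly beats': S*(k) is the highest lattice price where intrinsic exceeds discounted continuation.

Δt=0.13625  u=1.18331  d=0.84508  q=0.48229  discount=0.98808
step 8 (expiry): payoffs max(K−S,0) = 119.7093 110.1235 96.7011 77.9066 51.5900 14.7406 0.0000 0.0000 0.0000
step 7: (k=7,j=0): S=28.3412, K−S=115.3188, hold=113.7145 ⇒ V=115.3188 exercise | (k=7,j=1): S=39.6842, K−S=103.9758, hold=102.4147 ⇒ V=103.9758 exercise | (k=7,j=2): S=55.5672, K−S=88.0928, hold=86.5922 ⇒ V=88.0928 exercise | (k=7,j=3): S=77.8069, K−S=65.8531, hold=64.4372 ⇒ V=65.8531 exercise | (k=7,j=4): S=108.9477, K−S=34.7123, hold=33.4149 ⇒ V=34.7123 exercise | (k=7,j=5): S=152.5521, K−S=0.0000, hold=7.5404 ⇒ V=7.5404 continue | (k=7,j=6): S=213.6083, K−S=0.0000, hold=0.0000 ⇒ V=0.0000 continue | (k=7,j=7): S=299.1012, K−S=0.0000, hold=0.0000 ⇒ V=0.0000 continue  boundary S*=108.9477
step 6: (k=6,j=0): S=33.5365, K−S=110.1235, hold=108.5390 ⇒ V=110.1235 exercise | (k=6,j=1): S=46.9589, K−S=96.7011, hold=95.1677 ⇒ V=96.7011 exercise | (k=6,j=2): S=65.7534, K−S=77.9066, hold=76.4448 ⇒ V=77.9066 exercise | (k=6,j=3): S=92.0700, K−S=51.5900, hold=50.2284 ⇒ V=51.5900 exercise | (k=6,j=4): S=128.9194, K−S=14.7406, hold=21.3501 ⇒ V=21.3501 continue | (k=6,j=5): S=180.5170, K−S=0.0000, hold=3.8572 ⇒ V=3.8572 continue | (k=6,j=6): S=252.7657, K−S=0.0000, hold=0.0000 ⇒ V=0.0000 continue  boundary S*=92.0700
step 5: (k=5,j=0): S=39.6842, K−S=103.9758, hold=102.4147 ⇒ V=103.9758 exercise | (k=5,j=1): S=55.5672, K−S=88.0928, hold=86.5922 ⇒ V=88.0928 exercise | (k=5,j=2): S=77.8069, K−S=65.8531, hold=64.4372 ⇒ V=65.8531 exercise | (k=5,j=3): S=108.9477, K−S=34.7123, hold=36.5646 ⇒ V=36.5646 continue | (k=5,j=4): S=152.5521, K−S=0.0000, hold=12.7596 ⇒ V=12.7596 continue | (k=5,j=5): S=213.6083, K−S=0.0000, hold=1.9731 ⇒ V=1.9731 continue  boundary S*=77.8069
step 4: (k=4,j=0): S=46.9589, K−S=96.7011, hold=95.1677 ⇒ V=96.7011 exercise | (k=4,j=1): S=65.7534, K−S=77.9066, hold=76.4448 ⇒ V=77.9066 exercise | (k=4,j=2): S=92.0700, K−S=51.5900, hold=51.1111 ⇒ V=51.5900 exercise | (k=4,j=3): S=128.9194, K−S=14.7406, hold=24.7848 ⇒ V=24.7848 continue | (k=4,j=4): S=180.5170, K−S=0.0000, hold=7.4673 ⇒ V=7.4673 continue  boundary S*=92.0700
step 3: (k=3,j=0): S=55.5672, K−S=88.0928, hold=86.5922 ⇒ V=88.0928 exercise | (k=3,j=1): S=77.8069, K−S=65.8531, hold=64.4372 ⇒ V=65.8531 exercise | (k=3,j=2): S=108.9477, K−S=34.7123, hold=38.2014 ⇒ V=38.2014 continue | (k=3,j=3): S=152.5521, K−S=0.0000, hold=16.2369 ⇒ V=16.2369 continue  boundary S*=77.8069
step 2: (k=2,j=0): S=65.7534, K−S=77.9066, hold=76.4448 ⇒ V=77.9066 exercise | (k=2,j=1): S=92.0700, K−S=51.5900, hold=51.8911 ⇒ V=51.8911 continue | (k=2,j=2): S=128.9194, K−S=14.7406, hold=27.2791 ⇒ V=27.2791 continue  boundary S*=65.7534
step 1: (k=1,j=0): S=77.8069, K−S=65.8531, hold=64.5806 ⇒ V=65.8531 exercise | (k=1,j=1): S=108.9477, K−S=34.7123, hold=39.5440 ⇒ V=39.5440 continue  boundary S*=77.8069
step 0: (k=0,j=0): S=92.0700, K−S=51.5900, hold=52.5309 ⇒ V=52.5309 continue  boundary S*=-

price = 52.5309
boundary = - 77.8069 65.7534 77.8069 92.0700 77.8069 92.0700 108.9477
tree:
52.5309
65.8531 39.5440
77.9066 51.8911 27.2791
88.0928 65.8531 38.2014 16.2369
96.7011 77.9066 51.5900 24.7848 7.4673
103.9758 88.0928 65.8531 36.5646 12.7596 1.9731
110.1235 96.7011 77.9066 51.5900 21.3501 3.8572 0.0000
115.3188 103.9758 88.0928 65.8531 34.7123 7.5404 0.0000 0.0000
119.7093 110.1235 96.7011 77.9066 51.5900 14.7406 0.0000 0.0000 0.0000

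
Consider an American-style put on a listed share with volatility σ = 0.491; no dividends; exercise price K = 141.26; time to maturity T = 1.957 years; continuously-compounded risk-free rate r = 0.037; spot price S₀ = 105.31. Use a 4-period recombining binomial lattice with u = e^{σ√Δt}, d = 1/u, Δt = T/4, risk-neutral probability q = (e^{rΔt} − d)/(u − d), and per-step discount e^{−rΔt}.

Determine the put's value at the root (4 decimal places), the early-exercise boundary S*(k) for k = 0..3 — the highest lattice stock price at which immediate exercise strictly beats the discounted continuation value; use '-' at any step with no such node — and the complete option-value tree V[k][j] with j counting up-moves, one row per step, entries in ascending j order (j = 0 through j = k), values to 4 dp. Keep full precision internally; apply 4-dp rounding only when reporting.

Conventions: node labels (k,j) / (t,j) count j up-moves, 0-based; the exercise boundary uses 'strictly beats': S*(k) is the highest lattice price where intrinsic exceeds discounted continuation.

Δt=0.48925, u=1.40978, d=0.70933, q=0.44105, disc=e^(-rΔt)=0.98206
k=4 terminal: V=max(K-S,0) → 114.6001 88.2736 35.9500 0.0000 0.0000
k=3: j=0 S=37.5847 intr=103.6753 cont=101.1412 V=103.6753[EX]; j=1 S=74.6994 intr=66.5606 cont=64.0265 V=66.5606[EX]; j=2 S=148.4644 intr=0.0000 cont=19.7336 V=19.7336[hold]; j=3 S=295.0719 intr=0.0000 cont=0.0000 V=0.0000[hold]  S*(3)=74.6994
k=2: j=0 S=52.9864 intr=88.2736 cont=85.7395 V=88.2736[EX]; j=1 S=105.3100 intr=35.9500 cont=45.0839 V=45.0839[hold]; j=2 S=209.3028 intr=0.0000 cont=10.8322 V=10.8322[hold]  S*(2)=52.9864
k=1: j=0 S=74.6994 intr=66.5606 cont=67.9828 V=67.9828[hold]; j=1 S=148.4644 intr=0.0000 cont=29.4393 V=29.4393[hold]  S*(1)=-
k=0: j=0 S=105.3100 intr=35.9500 cont=50.0684 V=50.0684[hold]  S*(0)=-

price = 50.0684
boundary = - - 52.9864 74.6994
tree:
50.0684
67.9828 29.4393
88.2736 45.0839 10.8322
103.6753 66.5606 19.7336 0.0000
114.6001 88.2736 35.9500 0.0000 0.0000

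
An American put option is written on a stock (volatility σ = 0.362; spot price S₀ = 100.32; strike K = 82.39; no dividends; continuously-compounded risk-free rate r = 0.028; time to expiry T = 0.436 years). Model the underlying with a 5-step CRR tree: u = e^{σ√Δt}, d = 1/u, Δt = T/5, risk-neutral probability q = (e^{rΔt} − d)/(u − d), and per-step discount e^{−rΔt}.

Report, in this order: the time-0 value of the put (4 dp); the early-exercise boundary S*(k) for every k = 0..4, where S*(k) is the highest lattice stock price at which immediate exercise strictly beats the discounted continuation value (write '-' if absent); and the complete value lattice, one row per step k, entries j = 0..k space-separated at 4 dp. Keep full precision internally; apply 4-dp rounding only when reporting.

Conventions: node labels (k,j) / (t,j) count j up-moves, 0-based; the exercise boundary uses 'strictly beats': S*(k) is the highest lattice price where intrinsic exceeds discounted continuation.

params: Δt=0.08720 u=1.11282 d=0.89862 q=0.48471 e^(-rΔt)=0.99756
t_5 payoffs: 23.6055 9.5931 0.0000 0.0000 0.0000 0.0000
t_4: node(4,0) S=65.4166 payoff=16.9734 vs cont=16.7725 → 16.9734 [stop]  node(4,1) S=81.0098 payoff=1.3802 vs cont=4.9311 → 4.9311 [wait]  node(4,2) S=100.3200 payoff=0.0000 vs cont=0.0000 → 0.0000 [wait]  node(4,3) S=124.2331 payoff=0.0000 vs cont=0.0000 → 0.0000 [wait]  node(4,4) S=153.8463 payoff=0.0000 vs cont=0.0000 → 0.0000 [wait]  ⇒ S*(4)=65.4166
t_3: node(3,0) S=72.7969 payoff=9.5931 vs cont=11.1092 → 11.1092 [wait]  node(3,1) S=90.1494 payoff=0.0000 vs cont=2.5348 → 2.5348 [wait]  node(3,2) S=111.6381 payoff=0.0000 vs cont=0.0000 → 0.0000 [wait]  node(3,3) S=138.2491 payoff=0.0000 vs cont=0.0000 → 0.0000 [wait]  ⇒ S*(3)=-
t_2: node(2,0) S=81.0098 payoff=1.3802 vs cont=6.9361 → 6.9361 [wait]  node(2,1) S=100.3200 payoff=0.0000 vs cont=1.3029 → 1.3029 [wait]  node(2,2) S=124.2331 payoff=0.0000 vs cont=0.0000 → 0.0000 [wait]  ⇒ S*(2)=-
t_1: node(1,0) S=90.1494 payoff=0.0000 vs cont=4.1954 → 4.1954 [wait]  node(1,1) S=111.6381 payoff=0.0000 vs cont=0.6698 → 0.6698 [wait]  ⇒ S*(1)=-
t_0: node(0,0) S=100.3200 payoff=0.0000 vs cont=2.4804 → 2.4804 [wait]  ⇒ S*(0)=-

price = 2.4804
boundary = - - - - 65.4166
tree:
2.4804
4.1954 0.6698
6.9361 1.3029 0.0000
11.1092 2.5348 0.0000 0.0000
16.9734 4.9311 0.0000 0.0000 0.0000
23.6055 9.5931 0.0000 0.0000 0.0000 0.0000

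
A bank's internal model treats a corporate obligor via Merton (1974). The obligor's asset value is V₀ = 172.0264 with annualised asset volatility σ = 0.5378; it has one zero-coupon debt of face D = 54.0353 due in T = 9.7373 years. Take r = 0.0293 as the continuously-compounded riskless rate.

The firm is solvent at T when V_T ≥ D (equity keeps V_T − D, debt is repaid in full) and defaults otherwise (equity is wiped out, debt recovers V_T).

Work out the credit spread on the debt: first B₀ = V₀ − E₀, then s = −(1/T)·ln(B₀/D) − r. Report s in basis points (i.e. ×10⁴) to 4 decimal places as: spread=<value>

Work the structural quantities from V₀ = 172.0264 against face 54.0353:
d₁ = [ln(V₀/D) + (r + σ²/2)T] / (σ√T)
   = [ln(172.0264/54.0353) + (0.0293 + 0.5·0.5378²)·9.7373] / (0.5378·√9.7373)
   = [1.158010 + 1.693457] / 1.678186 = 1.699137
d₂ = d₁ − σ√T = 1.699137 − 1.678186 = 0.020951
N(d₁) = 0.955353,  N(d₂) = 0.508358,  e^(−rT) = 0.751787
E₀ = V₀·N(d₁) − D·e^(−rT)·N(d₂)
   = 172.0264·0.955353 − 54.0353·0.751787·0.508358 = 143.694973
B₀ = V₀ − E₀ = 172.0264 − 143.694973 = 28.331427
spread = −(1/T)·ln(B₀/D) − r = −(1/9.7373)·ln(28.331427/54.0353) − 0.0293 = 0.03700851
in basis points: 0.03700851 × 10⁴ = 370.0851 bp

spread=370.0851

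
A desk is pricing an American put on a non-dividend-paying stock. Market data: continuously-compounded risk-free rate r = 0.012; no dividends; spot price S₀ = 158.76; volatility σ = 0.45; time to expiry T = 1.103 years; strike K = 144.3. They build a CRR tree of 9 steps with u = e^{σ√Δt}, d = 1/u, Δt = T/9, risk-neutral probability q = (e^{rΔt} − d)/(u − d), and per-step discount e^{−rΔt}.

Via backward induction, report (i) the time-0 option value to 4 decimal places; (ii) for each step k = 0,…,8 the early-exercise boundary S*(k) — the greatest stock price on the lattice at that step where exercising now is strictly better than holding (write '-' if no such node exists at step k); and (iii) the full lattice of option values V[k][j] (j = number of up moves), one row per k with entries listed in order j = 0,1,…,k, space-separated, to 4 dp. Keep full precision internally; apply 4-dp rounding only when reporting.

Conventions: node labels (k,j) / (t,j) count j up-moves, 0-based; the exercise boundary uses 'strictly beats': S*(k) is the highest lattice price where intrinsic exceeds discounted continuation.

Δt=0.12256, u=1.17062, d=0.85425, q=0.46535, disc=e^(-rΔt)=0.99853
k=9 terminal: V=max(K-S,0) → 105.8418 91.5985 72.0801 45.3330 8.6799 0.0000 0.0000 0.0000 0.0000 0.0000
k=8: j=0 S=45.0200 intr=99.2800 cont=99.0679 V=99.2800[EX]; j=1 S=61.6935 intr=82.6065 cont=82.3944 V=82.6065[EX]; j=2 S=84.5422 intr=59.7578 cont=59.5457 V=59.7578[EX]; j=3 S=115.8530 intr=28.4470 cont=28.2349 V=28.4470[EX]; j=4 S=158.7600 intr=0.0000 cont=4.6339 V=4.6339[hold]; j=5 S=217.5579 intr=0.0000 cont=0.0000 V=0.0000[hold]; j=6 S=298.1320 intr=0.0000 cont=0.0000 V=0.0000[hold]; j=7 S=408.5474 intr=0.0000 cont=0.0000 V=0.0000[hold]; j=8 S=559.8558 intr=0.0000 cont=0.0000 V=0.0000[hold]  S*(8)=115.8530
k=7: j=0 S=52.7015 intr=91.5985 cont=91.3865 V=91.5985[EX]; j=1 S=72.2199 intr=72.0801 cont=71.8681 V=72.0801[EX]; j=2 S=98.9670 intr=45.3330 cont=45.1209 V=45.3330[EX]; j=3 S=135.6201 intr=8.6799 cont=17.3401 V=17.3401[hold]; j=4 S=185.8480 intr=0.0000 cont=2.4739 V=2.4739[hold]; j=5 S=254.6782 intr=0.0000 cont=0.0000 V=0.0000[hold]; j=6 S=349.0001 intr=0.0000 cont=0.0000 V=0.0000[hold]; j=7 S=478.2548 intr=0.0000 cont=0.0000 V=0.0000[hold]  S*(7)=98.9670
k=6: j=0 S=61.6935 intr=82.6065 cont=82.3944 V=82.6065[EX]; j=1 S=84.5422 intr=59.7578 cont=59.5457 V=59.7578[EX]; j=2 S=115.8530 intr=28.4470 cont=32.2590 V=32.2590[hold]; j=3 S=158.7600 intr=0.0000 cont=10.4068 V=10.4068[hold]; j=4 S=217.5579 intr=0.0000 cont=1.3207 V=1.3207[hold]; j=5 S=298.1320 intr=0.0000 cont=0.0000 V=0.0000[hold]; j=6 S=408.5474 intr=0.0000 cont=0.0000 V=0.0000[hold]  S*(6)=84.5422
k=5: j=0 S=72.2199 intr=72.0801 cont=71.8681 V=72.0801[EX]; j=1 S=98.9670 intr=45.3330 cont=46.8923 V=46.8923[hold]; j=2 S=135.6201 intr=8.6799 cont=22.0576 V=22.0576[hold]; j=3 S=185.8480 intr=0.0000 cont=6.1695 V=6.1695[hold]; j=4 S=254.6782 intr=0.0000 cont=0.7051 V=0.7051[hold]; j=5 S=349.0001 intr=0.0000 cont=0.0000 V=0.0000[hold]  S*(5)=72.2199
k=4: j=0 S=84.5422 intr=59.7578 cont=60.2703 V=60.2703[hold]; j=1 S=115.8530 intr=28.4470 cont=35.2836 V=35.2836[hold]; j=2 S=158.7600 intr=0.0000 cont=14.6426 V=14.6426[hold]; j=3 S=217.5579 intr=0.0000 cont=3.6213 V=3.6213[hold]; j=4 S=298.1320 intr=0.0000 cont=0.3764 V=0.3764[hold]  S*(4)=-
k=3: j=0 S=98.9670 intr=45.3330 cont=48.5712 V=48.5712[hold]; j=1 S=135.6201 intr=8.6799 cont=25.6405 V=25.6405[hold]; j=2 S=185.8480 intr=0.0000 cont=9.4998 V=9.4998[hold]; j=3 S=254.6782 intr=0.0000 cont=2.1082 V=2.1082[hold]  S*(3)=-
k=2: j=0 S=115.8530 intr=28.4470 cont=37.8448 V=37.8448[hold]; j=1 S=158.7600 intr=0.0000 cont=18.1028 V=18.1028[hold]; j=2 S=217.5579 intr=0.0000 cont=6.0512 V=6.0512[hold]  S*(2)=-
k=1: j=0 S=135.6201 intr=8.6799 cont=28.6158 V=28.6158[hold]; j=1 S=185.8480 intr=0.0000 cont=12.4763 V=12.4763[hold]  S*(1)=-
k=0: j=0 S=158.7600 intr=0.0000 cont=21.0742 V=21.0742[hold]  S*(0)=-

price = 21.0742
boundary = - - - - - 72.2199 84.5422 98.9670 115.8530
tree:
21.0742
28.6158 12.4763
37.8448 18.1028 6.0512
48.5712 25.6405 9.4998 2.1082
60.2703 35.2836 14.6426 3.6213 0.3764
72.0801 46.8923 22.0576 6.1695 0.7051 0.0000
82.6065 59.7578 32.2590 10.4068 1.3207 0.0000 0.0000
91.5985 72.0801 45.3330 17.3401 2.4739 0.0000 0.0000 0.0000
99.2800 82.6065 59.7578 28.4470 4.6339 0.0000 0.0000 0.0000 0.0000
105.8418 91.5985 72.0801 45.3330 8.6799 0.0000 0.0000 0.0000 0.0000 0.0000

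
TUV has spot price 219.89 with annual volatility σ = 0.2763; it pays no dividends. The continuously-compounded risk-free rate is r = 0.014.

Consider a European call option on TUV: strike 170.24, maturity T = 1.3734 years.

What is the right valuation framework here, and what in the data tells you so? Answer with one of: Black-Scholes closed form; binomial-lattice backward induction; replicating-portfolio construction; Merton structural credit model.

Key observation: the strike-170.24 call on TUV is European-exercise on a continuously-modelled lognormal underlying, so its value is a single closed-form evaluation.

framework: Black-Scholes closed form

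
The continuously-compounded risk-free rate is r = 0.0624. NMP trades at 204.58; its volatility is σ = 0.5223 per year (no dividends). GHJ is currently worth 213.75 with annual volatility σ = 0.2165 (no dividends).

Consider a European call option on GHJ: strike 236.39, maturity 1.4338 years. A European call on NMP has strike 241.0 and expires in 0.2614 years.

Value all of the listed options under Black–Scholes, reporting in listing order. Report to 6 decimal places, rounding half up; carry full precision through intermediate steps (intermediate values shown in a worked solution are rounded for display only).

price(GHJ call K=236.39) = 20.985027
price(NMP call K=241.0) = 10.659339

[GHJ call K=236.39]
σ√T = 0.2165·√1.4338 = 0.259240
d₁ = (ln(S/K) + (r+σ²/2)T) / (σ√T) = (ln(213.75/236.39) + (0.0624+0.2165²/2)·1.4338) / 0.259240 = (-0.100676 + 0.123072) / 0.259240 = 0.086391
d₂ = d₁ − σ√T = 0.086391 − 0.259240 = -0.172849
e^{−rT} = 0.914417
N(d₁) = 0.534422,  N(d₂) = 0.431385
price = S·N(d₁) − K·e^{−rT}·N(d₂) = 114.232728 − 93.247702 = 20.985027
[NMP call K=241.0]
σ√T = 0.5223·√0.2614 = 0.267038
d₁ = (ln(S/K) + (r+σ²/2)T) / (σ√T) = (ln(204.58/241.0) + (0.0624+0.5223²/2)·0.2614) / 0.267038 = (-0.163838 + 0.051966) / 0.267038 = -0.418936
d₂ = d₁ − σ√T = -0.418936 − 0.267038 = -0.685974
e^{−rT} = 0.983821
N(d₁) = 0.337631,  N(d₂) = 0.246365
price = S·N(d₁) − K·e^{−rT}·N(d₂) = 69.072614 − 58.413274 = 10.659339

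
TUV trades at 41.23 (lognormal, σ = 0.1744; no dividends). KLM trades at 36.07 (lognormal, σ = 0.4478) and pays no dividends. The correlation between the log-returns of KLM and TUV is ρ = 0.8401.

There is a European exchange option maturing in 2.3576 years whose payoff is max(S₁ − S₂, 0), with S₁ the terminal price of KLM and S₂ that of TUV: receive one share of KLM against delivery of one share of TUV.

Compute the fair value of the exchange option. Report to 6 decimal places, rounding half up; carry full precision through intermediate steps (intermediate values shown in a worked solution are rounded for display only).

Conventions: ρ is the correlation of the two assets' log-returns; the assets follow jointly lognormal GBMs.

exchange price = 5.097555

σ_eff = √(σ₁² + σ₂² − 2ρσ₁σ₂) = √(0.4478² + 0.1744² − 2·0.8401·0.4478·0.1744) = 0.315789
d₁ = (ln(S₁/S₂) + (q₂ − q₁ + σ_eff²/2)T) / (σ_eff√T) = (ln(36.07/41.23) + (0.0 − 0.0 + 0.049861)·2.3576) / 0.484878 = -0.033310
d₂ = d₁ − σ_eff√T = -0.033310 − 0.484878 = -0.518188
N(d₁) = 0.486714,  N(d₂) = 0.302164
V = S₁·e^{−q₁T}·N(d₁) − S₂·e^{−q₂T}·N(d₂) = 17.555757 − 12.458202 = 5.097555
Key observation: the rate r is irrelevant here: denominating values in TUV turns the exchange into a ratio option on S₁/S₂, and discounting at r drops out.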